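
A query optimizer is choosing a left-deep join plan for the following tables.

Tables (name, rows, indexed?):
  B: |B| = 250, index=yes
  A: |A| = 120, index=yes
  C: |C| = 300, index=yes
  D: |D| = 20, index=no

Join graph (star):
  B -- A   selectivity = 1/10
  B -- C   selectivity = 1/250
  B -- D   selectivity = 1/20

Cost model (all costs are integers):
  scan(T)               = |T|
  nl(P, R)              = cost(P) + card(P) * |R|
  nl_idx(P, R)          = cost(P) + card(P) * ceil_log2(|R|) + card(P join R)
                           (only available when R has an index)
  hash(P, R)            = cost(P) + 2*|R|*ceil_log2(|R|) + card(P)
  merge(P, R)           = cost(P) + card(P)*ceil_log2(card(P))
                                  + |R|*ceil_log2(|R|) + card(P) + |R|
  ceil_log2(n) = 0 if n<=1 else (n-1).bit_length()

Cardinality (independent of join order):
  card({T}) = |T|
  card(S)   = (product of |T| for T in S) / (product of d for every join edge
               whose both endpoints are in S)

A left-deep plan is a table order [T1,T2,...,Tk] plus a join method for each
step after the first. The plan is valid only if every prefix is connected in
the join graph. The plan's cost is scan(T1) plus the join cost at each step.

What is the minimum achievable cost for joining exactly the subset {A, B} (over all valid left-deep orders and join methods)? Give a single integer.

Selinger DP over subsets of {A,B}:
  {B}: scan cost=250, card=250
  {A}: scan cost=120, card=120
  {AB}: card=3000; try (A,hash)→2180, (B,merge)→3330, (A,merge)→3460, (B,nl_idx)→4080, (B,hash)→4240, (A,nl_idx)→5000 …(+2); best=2180 via (A,hash)

2180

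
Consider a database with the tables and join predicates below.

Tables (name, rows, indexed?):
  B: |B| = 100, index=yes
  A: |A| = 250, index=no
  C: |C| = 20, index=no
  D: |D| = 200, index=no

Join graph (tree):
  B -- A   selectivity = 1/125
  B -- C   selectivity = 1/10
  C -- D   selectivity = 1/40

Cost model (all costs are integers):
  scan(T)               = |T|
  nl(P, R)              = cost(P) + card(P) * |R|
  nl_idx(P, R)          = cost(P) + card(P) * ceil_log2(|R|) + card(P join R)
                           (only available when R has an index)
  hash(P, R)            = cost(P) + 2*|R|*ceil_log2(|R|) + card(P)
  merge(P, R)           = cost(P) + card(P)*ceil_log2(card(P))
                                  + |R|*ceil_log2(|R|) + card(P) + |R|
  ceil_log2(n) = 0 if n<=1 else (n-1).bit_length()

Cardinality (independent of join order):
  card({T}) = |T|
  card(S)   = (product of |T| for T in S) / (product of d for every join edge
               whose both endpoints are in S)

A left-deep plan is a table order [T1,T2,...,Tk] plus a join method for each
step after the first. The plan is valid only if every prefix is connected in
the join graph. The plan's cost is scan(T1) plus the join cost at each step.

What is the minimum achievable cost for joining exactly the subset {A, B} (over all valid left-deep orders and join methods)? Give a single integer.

Selinger DP over subsets of {A,B}:
  {B}: scan cost=100, card=100
  {A}: scan cost=250, card=250
  {AB}: card=200; try (B,hash)→1900, (B,nl_idx)→2200, (A,merge)→3150, (B,merge)→3300, (A,hash)→4200, (A,nl)→25100 …(+1); best=1900 via (B,hash)

1900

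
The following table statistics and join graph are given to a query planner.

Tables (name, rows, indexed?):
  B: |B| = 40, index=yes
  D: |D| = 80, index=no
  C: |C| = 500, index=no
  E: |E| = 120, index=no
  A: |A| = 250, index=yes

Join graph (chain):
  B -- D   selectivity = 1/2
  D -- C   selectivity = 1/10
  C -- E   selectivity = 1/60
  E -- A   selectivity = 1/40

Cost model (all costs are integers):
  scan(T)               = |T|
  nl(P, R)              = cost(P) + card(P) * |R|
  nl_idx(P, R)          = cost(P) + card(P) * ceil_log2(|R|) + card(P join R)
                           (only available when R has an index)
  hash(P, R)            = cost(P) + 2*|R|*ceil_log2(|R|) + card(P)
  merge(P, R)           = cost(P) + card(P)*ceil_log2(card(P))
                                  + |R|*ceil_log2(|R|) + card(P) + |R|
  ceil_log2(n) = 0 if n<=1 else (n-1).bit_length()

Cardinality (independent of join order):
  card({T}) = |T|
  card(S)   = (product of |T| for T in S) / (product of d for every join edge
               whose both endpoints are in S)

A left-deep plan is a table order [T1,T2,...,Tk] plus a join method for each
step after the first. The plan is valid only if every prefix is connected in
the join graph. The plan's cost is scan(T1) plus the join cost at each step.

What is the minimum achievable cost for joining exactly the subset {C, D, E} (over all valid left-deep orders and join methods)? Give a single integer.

Selinger DP over subsets of {C,D,E}:
  {D}: scan cost=80, card=80
  {C}: scan cost=500, card=500
  {E}: scan cost=120, card=120
  {CD}: card=4000; try (D,hash)→2120, (C,merge)→5720, (D,merge)→6140, (C,hash)→9160, (C,nl)→40080, (D,nl)→40500; best=2120 via (D,hash)
  {CE}: card=1000; try (E,hash)→2680, (C,merge)→6080, (E,merge)→6460, (C,hash)→9240, (C,nl)→60120, (E,nl)→60500; best=2680 via (E,hash)
  {CDE}: card=8000; try (D,hash)→4800, (E,hash)→7800, (D,merge)→14320, (E,merge)→55080, (D,nl)→82680, (E,nl)→482120; best=4800 via (D,hash)

4800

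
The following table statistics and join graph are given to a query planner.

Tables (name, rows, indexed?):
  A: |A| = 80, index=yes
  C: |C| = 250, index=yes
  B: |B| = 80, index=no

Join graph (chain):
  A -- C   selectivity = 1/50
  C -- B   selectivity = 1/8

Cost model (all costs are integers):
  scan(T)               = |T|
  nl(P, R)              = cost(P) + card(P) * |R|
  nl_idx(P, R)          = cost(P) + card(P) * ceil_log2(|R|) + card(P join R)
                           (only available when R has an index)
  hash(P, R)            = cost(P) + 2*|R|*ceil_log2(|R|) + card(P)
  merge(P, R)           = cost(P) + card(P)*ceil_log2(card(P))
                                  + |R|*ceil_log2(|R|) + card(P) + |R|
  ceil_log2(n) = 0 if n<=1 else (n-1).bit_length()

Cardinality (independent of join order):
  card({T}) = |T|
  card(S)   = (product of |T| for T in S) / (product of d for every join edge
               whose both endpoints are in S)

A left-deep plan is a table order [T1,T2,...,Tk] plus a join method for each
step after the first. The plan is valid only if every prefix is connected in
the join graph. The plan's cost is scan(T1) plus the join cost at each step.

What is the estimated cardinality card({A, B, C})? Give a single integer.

4000

Tables in S: A(80), B(80), C(250)
Edges inside S: A-C(d=50), C-B(d=8)
numerator = 80 * 80 * 250 = 1600000
denominator = 50 * 8 = 400
card(S) = 1600000 / 400 = 4000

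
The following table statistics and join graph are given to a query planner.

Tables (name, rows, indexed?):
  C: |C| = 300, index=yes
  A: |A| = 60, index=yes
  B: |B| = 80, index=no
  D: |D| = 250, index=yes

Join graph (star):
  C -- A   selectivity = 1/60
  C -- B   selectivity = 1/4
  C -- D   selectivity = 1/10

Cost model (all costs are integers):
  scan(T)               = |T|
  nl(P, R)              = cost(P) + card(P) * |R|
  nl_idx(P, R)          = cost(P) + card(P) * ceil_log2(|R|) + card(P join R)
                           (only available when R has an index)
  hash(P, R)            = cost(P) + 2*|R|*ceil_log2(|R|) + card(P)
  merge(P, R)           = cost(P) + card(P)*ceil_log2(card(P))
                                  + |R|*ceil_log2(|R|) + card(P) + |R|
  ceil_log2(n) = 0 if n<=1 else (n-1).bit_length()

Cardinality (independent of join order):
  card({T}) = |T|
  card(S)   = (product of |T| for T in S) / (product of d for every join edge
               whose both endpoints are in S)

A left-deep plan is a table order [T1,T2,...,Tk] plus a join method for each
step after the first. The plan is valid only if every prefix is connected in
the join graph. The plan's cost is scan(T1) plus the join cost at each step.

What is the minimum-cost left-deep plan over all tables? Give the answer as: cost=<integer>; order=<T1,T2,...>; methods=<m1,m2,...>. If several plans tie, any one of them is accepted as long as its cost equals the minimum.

cost=12320; order=A,C,B,D; methods=nl_idx,hash,hash

Selinger DP (subsets sized 1..n):
  {C}: scan cost=300, card=300
  {A}: scan cost=60, card=60
  {B}: scan cost=80, card=80
  {D}: scan cost=250, card=250
  {AC}: card=300; try (C,nl_idx)→900, (A,hash)→1320, (A,nl_idx)→2400, (C,merge)→3480, (A,merge)→3720, (C,hash)→5520 …(+2); best=900 via (C,nl_idx)
  {BC}: card=6000; try (B,hash)→1720, (C,merge)→3720, (B,merge)→3940, (C,hash)→5560, (C,nl_idx)→6800, (C,nl)→24080 …(+1); best=1720 via (B,hash)
  {CD}: card=7500; try (D,hash)→4600, (C,merge)→5500, (D,merge)→5550, (C,hash)→5900, (C,nl_idx)→10000, (D,nl_idx)→10200 …(+2); best=4600 via (D,hash)
  {ABC}: card=6000; try (B,hash)→2320, (B,merge)→4540, (A,hash)→8440, (B,nl)→24900, (A,nl_idx)→43720, (A,merge)→86140 …(+1); best=2320 via (B,hash)
  {ACD}: card=7500; try (D,hash)→5200, (D,merge)→6150, (D,nl_idx)→10800, (A,hash)→12820, (A,nl_idx)→57100, (D,nl)→75900 …(+2); best=5200 via (D,hash)
  {BCD}: card=150000; try (D,hash)→11720, (B,hash)→13220, (D,merge)→87970, (B,merge)→110240, (D,nl_idx)→199720, (B,nl)→604600 …(+1); best=11720 via (D,hash)
  {ABCD}: card=150000; try (D,hash)→12320, (B,hash)→13820, (D,merge)→88570, (B,merge)→110840, (A,hash)→162440, (D,nl_idx)→200320 …(+5); best=12320 via (D,hash)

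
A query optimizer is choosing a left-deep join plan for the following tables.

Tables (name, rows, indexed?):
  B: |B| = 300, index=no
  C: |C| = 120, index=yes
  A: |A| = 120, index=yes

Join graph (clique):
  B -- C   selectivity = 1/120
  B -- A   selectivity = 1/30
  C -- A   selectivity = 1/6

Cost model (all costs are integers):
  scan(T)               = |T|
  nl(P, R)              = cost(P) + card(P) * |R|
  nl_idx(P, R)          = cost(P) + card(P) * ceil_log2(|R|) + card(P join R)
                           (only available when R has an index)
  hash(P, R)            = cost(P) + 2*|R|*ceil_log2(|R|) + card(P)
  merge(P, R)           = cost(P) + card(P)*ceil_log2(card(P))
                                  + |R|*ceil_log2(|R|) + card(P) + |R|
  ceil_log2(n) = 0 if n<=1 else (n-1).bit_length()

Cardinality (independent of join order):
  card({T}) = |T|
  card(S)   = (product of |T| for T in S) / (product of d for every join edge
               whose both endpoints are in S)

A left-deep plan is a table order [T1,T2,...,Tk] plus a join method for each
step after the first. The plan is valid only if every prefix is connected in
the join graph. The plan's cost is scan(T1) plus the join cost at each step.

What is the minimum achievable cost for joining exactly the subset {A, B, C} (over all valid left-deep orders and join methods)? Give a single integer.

4260

Selinger DP over subsets of {A,B,C}:
  {B}: scan cost=300, card=300
  {C}: scan cost=120, card=120
  {A}: scan cost=120, card=120
  {BC}: card=300; try (C,hash)→2280, (C,nl_idx)→2700, (B,merge)→4080, (C,merge)→4260, (B,hash)→5640, (B,nl)→36120 …(+1); best=2280 via (C,hash)
  {AB}: card=1200; try (A,hash)→2280, (A,nl_idx)→3600, (B,merge)→4080, (A,merge)→4260, (B,hash)→5640, (B,nl)→36120 …(+1); best=2280 via (A,hash)
  {AC}: card=2400; try (C,hash)→1920, (A,hash)→1920, (C,merge)→2040, (A,merge)→2040, (C,nl_idx)→3360, (A,nl_idx)→3360 …(+2); best=1920 via (C,hash)
  {ABC}: card=200; try (A,hash)→4260, (A,nl_idx)→4580, (C,hash)→5160, (A,merge)→6240, (B,hash)→9720, (C,nl_idx)→10880 …(+5); best=4260 via (A,hash)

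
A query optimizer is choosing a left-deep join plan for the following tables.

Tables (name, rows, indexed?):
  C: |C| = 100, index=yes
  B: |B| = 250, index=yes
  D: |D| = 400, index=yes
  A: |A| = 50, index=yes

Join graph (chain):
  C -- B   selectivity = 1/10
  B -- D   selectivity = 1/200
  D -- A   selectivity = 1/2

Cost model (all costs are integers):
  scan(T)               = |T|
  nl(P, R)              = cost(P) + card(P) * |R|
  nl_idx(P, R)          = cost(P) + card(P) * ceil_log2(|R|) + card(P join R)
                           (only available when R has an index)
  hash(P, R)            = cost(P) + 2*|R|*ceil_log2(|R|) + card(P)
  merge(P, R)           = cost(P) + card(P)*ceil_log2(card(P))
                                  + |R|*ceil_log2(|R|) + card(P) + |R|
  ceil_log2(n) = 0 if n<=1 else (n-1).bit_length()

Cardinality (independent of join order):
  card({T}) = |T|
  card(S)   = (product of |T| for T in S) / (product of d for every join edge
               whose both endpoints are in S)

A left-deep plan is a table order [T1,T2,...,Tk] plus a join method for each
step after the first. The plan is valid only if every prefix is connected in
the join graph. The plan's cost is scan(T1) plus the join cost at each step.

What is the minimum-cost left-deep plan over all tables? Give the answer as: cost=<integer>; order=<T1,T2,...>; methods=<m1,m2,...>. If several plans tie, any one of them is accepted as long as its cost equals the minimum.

cost=10500; order=B,D,C,A; methods=nl_idx,hash,hash

Selinger DP (subsets sized 1..n):
  {C}: scan cost=100, card=100
  {B}: scan cost=250, card=250
  {D}: scan cost=400, card=400
  {A}: scan cost=50, card=50
  {BC}: card=2500; try (C,hash)→1900, (B,merge)→3150, (C,merge)→3300, (B,nl_idx)→3400, (B,hash)→4200, (C,nl_idx)→4500 …(+2); best=1900 via (C,hash)
  {BD}: card=500; try (D,nl_idx)→3000, (B,nl_idx)→4100, (B,hash)→4800, (D,merge)→6500, (B,merge)→6650, (D,hash)→7700 …(+2); best=3000 via (D,nl_idx)
  {AD}: card=10000; try (A,hash)→1400, (D,merge)→4400, (A,merge)→4750, (D,hash)→7300, (D,nl_idx)→10500, (A,nl_idx)→12800 …(+2); best=1400 via (A,hash)
  {BCD}: card=5000; try (C,hash)→4900, (C,merge)→8800, (C,nl_idx)→11500, (D,hash)→11600, (D,nl_idx)→29400, (D,merge)→38400 …(+2); best=4900 via (C,hash)
  {ABD}: card=12500; try (A,hash)→4100, (A,merge)→8350, (B,hash)→15400, (A,nl_idx)→18500, (A,nl)→28000, (B,nl_idx)→93900 …(+2); best=4100 via (A,hash)
  {ABCD}: card=125000; try (A,hash)→10500, (C,hash)→18000, (A,merge)→75250, (A,nl_idx)→159900, (C,merge)→192400, (C,nl_idx)→216600 …(+2); best=10500 via (A,hash)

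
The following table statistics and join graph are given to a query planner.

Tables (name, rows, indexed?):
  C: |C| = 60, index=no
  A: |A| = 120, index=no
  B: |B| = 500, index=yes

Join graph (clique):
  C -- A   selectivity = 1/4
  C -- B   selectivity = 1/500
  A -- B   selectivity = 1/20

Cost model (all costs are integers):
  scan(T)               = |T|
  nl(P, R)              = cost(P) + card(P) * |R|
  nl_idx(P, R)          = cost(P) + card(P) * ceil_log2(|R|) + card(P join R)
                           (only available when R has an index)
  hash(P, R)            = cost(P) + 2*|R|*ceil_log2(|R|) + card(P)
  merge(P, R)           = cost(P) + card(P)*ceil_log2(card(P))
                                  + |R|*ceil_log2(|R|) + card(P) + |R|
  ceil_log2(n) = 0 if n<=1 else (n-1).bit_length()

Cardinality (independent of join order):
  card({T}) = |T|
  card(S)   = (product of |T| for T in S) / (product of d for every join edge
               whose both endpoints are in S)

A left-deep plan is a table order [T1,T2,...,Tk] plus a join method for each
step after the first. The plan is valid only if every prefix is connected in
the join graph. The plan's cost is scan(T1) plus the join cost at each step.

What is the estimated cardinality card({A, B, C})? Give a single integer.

90

Tables in S: A(120), B(500), C(60)
Edges inside S: C-A(d=4), C-B(d=500), A-B(d=20)
numerator = 120 * 500 * 60 = 3600000
denominator = 4 * 500 * 20 = 40000
card(S) = 3600000 / 40000 = 90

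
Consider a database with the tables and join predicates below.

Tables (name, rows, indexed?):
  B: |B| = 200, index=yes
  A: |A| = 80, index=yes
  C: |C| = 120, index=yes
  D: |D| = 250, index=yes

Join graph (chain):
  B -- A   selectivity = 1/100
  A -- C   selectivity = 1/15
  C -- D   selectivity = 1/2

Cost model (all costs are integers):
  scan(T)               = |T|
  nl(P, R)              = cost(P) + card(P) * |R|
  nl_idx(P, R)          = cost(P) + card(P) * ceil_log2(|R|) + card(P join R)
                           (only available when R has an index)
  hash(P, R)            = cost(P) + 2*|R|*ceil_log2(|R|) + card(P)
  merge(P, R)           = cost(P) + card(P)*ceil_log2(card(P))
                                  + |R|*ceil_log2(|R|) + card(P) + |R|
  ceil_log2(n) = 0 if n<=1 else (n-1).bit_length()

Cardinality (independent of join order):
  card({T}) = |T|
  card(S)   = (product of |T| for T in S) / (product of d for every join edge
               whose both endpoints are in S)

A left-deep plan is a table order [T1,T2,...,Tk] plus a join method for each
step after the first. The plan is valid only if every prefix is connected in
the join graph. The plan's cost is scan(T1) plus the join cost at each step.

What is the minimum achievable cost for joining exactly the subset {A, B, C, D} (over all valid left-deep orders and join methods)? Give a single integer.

Selinger DP over subsets of {A,B,C,D}:
  {B}: scan cost=200, card=200
  {A}: scan cost=80, card=80
  {C}: scan cost=120, card=120
  {D}: scan cost=250, card=250
  {AB}: card=160; try (B,nl_idx)→880, (A,hash)→1520, (A,nl_idx)→1760, (B,merge)→2520, (A,merge)→2640, (B,hash)→3360 …(+2); best=880 via (B,nl_idx)
  {AC}: card=640; try (C,nl_idx)→1280, (A,hash)→1360, (A,nl_idx)→1600, (C,merge)→1680, (A,merge)→1720, (C,hash)→1840 …(+2); best=1280 via (C,nl_idx)
  {CD}: card=15000; try (C,hash)→2180, (D,merge)→3330, (C,merge)→3460, (D,hash)→4240, (D,nl_idx)→16080, (C,nl_idx)→17000 …(+2); best=2180 via (C,hash)
  {ABC}: card=1280; try (C,hash)→2720, (C,merge)→3280, (C,nl_idx)→3280, (B,hash)→5120, (B,nl_idx)→7680, (B,merge)→10120 …(+2); best=2720 via (C,hash)
  {ACD}: card=80000; try (D,hash)→5920, (D,merge)→10570, (A,hash)→18300, (D,nl_idx)→86400, (D,nl)→161280, (A,nl_idx)→187180 …(+2); best=5920 via (D,hash)
  {ABCD}: card=160000; try (D,hash)→8000, (D,merge)→20330, (B,hash)→89120, (D,nl_idx)→172960, (D,nl)→322720, (B,nl_idx)→805920 …(+2); best=8000 via (D,hash)

8000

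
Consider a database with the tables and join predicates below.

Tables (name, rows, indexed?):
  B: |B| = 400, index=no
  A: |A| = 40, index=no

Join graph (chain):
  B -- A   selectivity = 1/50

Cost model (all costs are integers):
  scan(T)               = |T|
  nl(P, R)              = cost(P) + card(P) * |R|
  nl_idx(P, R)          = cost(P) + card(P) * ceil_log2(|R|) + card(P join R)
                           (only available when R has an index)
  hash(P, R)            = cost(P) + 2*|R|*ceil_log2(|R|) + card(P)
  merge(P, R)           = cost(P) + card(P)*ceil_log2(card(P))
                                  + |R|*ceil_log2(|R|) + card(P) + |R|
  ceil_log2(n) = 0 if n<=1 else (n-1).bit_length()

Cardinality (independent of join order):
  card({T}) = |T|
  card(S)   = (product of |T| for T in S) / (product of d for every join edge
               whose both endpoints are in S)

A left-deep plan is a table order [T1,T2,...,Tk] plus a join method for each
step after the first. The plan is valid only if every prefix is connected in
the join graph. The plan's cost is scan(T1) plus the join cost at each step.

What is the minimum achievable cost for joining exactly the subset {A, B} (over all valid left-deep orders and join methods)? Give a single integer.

1280

Selinger DP over subsets of {A,B}:
  {B}: scan cost=400, card=400
  {A}: scan cost=40, card=40
  {AB}: card=320; try (A,hash)→1280, (B,merge)→4320, (A,merge)→4680, (B,hash)→7280, (B,nl)→16040, (A,nl)→16400; best=1280 via (A,hash)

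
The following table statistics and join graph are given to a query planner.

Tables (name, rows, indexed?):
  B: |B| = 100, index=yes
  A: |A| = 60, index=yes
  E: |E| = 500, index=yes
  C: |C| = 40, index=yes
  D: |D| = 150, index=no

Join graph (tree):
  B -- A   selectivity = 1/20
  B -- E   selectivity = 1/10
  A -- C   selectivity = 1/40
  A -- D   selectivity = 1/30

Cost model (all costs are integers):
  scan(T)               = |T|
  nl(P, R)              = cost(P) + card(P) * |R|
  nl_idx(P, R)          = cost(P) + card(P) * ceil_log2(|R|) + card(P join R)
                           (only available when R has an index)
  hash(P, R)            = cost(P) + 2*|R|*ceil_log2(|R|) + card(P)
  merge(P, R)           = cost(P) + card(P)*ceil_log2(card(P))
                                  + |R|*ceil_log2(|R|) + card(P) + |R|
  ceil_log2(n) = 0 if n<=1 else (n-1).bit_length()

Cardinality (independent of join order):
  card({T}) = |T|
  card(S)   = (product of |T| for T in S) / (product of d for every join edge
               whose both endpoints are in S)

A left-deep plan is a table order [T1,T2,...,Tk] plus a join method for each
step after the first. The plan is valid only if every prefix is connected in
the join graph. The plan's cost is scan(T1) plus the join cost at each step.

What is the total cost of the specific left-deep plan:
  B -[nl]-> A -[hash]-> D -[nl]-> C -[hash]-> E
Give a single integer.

79300

step 1: scan B: cost=100, card=100
step 2: join A via nl
    card(P join A) = 100*60/(20) = 300
    cost = 100 + 100*60 = 6100
step 3: join D via hash
    card(P join D) = 300*150/(30) = 1500
    cost = 6100 + 2*150*8 + 300 = 8800
step 4: join C via nl
    card(P join C) = 1500*40/(40) = 1500
    cost = 8800 + 1500*40 = 68800
step 5: join E via hash
    card(P join E) = 1500*500/(10) = 75000
    cost = 68800 + 2*500*9 + 1500 = 79300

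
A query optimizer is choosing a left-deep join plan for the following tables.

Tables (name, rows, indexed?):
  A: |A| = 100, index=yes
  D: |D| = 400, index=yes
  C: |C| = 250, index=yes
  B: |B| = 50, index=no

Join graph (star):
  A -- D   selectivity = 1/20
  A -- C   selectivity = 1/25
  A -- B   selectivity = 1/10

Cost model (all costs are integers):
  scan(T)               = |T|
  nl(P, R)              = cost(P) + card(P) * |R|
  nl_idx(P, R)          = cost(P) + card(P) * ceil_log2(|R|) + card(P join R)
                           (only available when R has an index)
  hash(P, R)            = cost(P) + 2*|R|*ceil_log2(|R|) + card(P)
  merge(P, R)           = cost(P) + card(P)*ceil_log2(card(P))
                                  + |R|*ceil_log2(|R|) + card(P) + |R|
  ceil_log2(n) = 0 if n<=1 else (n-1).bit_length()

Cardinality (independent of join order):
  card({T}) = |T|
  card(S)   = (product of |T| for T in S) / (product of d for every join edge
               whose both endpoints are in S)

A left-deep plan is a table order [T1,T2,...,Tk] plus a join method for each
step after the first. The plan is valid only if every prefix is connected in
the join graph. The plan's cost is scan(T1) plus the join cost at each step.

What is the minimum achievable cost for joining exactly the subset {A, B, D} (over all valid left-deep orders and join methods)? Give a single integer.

4800

Selinger DP over subsets of {A,B,D}:
  {A}: scan cost=100, card=100
  {D}: scan cost=400, card=400
  {B}: scan cost=50, card=50
  {AD}: card=2000; try (A,hash)→2200, (D,nl_idx)→3000, (D,merge)→4900, (A,merge)→5200, (A,nl_idx)→5200, (D,hash)→7400 …(+2); best=2200 via (A,hash)
  {AB}: card=500; try (B,hash)→800, (A,nl_idx)→900, (A,merge)→1200, (B,merge)→1250, (A,hash)→1500, (A,nl)→5050 …(+1); best=800 via (B,hash)
  {ABD}: card=10000; try (B,hash)→4800, (D,hash)→8500, (D,merge)→9800, (D,nl_idx)→15300, (B,merge)→26550, (B,nl)→102200 …(+1); best=4800 via (B,hash)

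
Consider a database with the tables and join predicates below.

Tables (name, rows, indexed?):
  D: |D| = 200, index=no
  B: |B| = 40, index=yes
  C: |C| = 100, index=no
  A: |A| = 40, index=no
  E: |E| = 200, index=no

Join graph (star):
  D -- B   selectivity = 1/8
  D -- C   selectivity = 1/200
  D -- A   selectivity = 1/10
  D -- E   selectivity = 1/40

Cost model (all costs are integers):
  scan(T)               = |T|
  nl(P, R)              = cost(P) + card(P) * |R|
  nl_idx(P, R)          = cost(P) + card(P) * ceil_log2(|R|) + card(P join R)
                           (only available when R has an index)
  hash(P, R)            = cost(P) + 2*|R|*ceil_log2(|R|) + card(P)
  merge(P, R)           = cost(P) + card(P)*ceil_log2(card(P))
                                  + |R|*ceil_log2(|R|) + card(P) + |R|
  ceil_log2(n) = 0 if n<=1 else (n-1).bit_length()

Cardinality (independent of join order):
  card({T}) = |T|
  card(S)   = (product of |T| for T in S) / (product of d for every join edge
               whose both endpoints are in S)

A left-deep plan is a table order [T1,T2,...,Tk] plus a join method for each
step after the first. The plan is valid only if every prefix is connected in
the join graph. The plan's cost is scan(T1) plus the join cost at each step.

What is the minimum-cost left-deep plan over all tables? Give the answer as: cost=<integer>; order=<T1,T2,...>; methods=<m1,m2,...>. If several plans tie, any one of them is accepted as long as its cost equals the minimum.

cost=7860; order=D,C,E,A,B; methods=hash,merge,hash,hash

Selinger DP (subsets sized 1..n):
  {D}: scan cost=200, card=200
  {B}: scan cost=40, card=40
  {C}: scan cost=100, card=100
  {A}: scan cost=40, card=40
  {E}: scan cost=200, card=200
  {BD}: card=1000; try (B,hash)→880, (D,merge)→2120, (B,merge)→2280, (B,nl_idx)→2400, (D,hash)→3280, (D,nl)→8040 …(+1); best=880 via (B,hash)
  {CD}: card=100; try (C,hash)→1800, (D,merge)→2700, (C,merge)→2800, (D,hash)→3400, (D,nl)→20100, (C,nl)→20200; best=1800 via (C,hash)
  {AD}: card=800; try (A,hash)→880, (D,merge)→2120, (A,merge)→2280, (D,hash)→3280, (D,nl)→8040, (A,nl)→8200; best=880 via (A,hash)
  {DE}: card=1000; try (E,hash)→3600, (D,hash)→3600, (E,merge)→3800, (D,merge)→3800, (E,nl)→40200, (D,nl)→40200; best=3600 via (E,hash)
  {BCD}: card=500; try (B,hash)→2380, (B,merge)→2880, (B,nl_idx)→2900, (C,hash)→3280, (B,nl)→5800, (C,merge)→12680 …(+1); best=2380 via (B,hash)
  {ABD}: card=4000; try (B,hash)→2160, (A,hash)→2360, (B,nl_idx)→9680, (B,merge)→9960, (A,merge)→12160, (B,nl)→32880 …(+1); best=2160 via (B,hash)
  {BDE}: card=5000; try (E,hash)→5080, (B,hash)→5080, (E,merge)→13680, (B,nl_idx)→14600, (B,merge)→14880, (B,nl)→43600 …(+1); best=5080 via (E,hash)
  {ACD}: card=400; try (A,hash)→2380, (A,merge)→2880, (C,hash)→3080, (A,nl)→5800, (C,merge)→10480, (C,nl)→80880; best=2380 via (A,hash)
  {CDE}: card=500; try (E,merge)→4400, (E,hash)→5100, (C,hash)→6000, (C,merge)→15400, (E,nl)→21800, (C,nl)→103600; best=4400 via (E,merge)
  {ADE}: card=4000; try (E,hash)→4880, (A,hash)→5080, (E,merge)→11480, (A,merge)→14880, (A,nl)→43600, (E,nl)→160880; best=4880 via (E,hash)
  {ABCD}: card=2000; try (B,hash)→3260, (A,hash)→3360, (B,merge)→6660, (B,nl_idx)→6780, (C,hash)→7560, (A,merge)→7660 …(+4); best=3260 via (B,hash)
  {BCDE}: card=2500; try (B,hash)→5380, (E,hash)→6080, (E,merge)→9180, (B,merge)→9680, (B,nl_idx)→9900, (C,hash)→11480 …(+4); best=5380 via (B,hash)
  {ABDE}: card=20000; try (E,hash)→9360, (B,hash)→9360, (A,hash)→10560, (B,nl_idx)→48880, (E,merge)→55960, (B,merge)→57160 …(+4); best=9360 via (E,hash)
  {ACDE}: card=2000; try (A,hash)→5380, (E,hash)→5980, (E,merge)→8180, (A,merge)→9680, (C,hash)→10280, (A,nl)→24400 …(+3); best=5380 via (A,hash)
  {ABCDE}: card=10000; try (B,hash)→7860, (A,hash)→8360, (E,hash)→8460, (B,nl_idx)→27380, (E,merge)→29060, (B,merge)→29660 …(+7); best=7860 via (B,hash)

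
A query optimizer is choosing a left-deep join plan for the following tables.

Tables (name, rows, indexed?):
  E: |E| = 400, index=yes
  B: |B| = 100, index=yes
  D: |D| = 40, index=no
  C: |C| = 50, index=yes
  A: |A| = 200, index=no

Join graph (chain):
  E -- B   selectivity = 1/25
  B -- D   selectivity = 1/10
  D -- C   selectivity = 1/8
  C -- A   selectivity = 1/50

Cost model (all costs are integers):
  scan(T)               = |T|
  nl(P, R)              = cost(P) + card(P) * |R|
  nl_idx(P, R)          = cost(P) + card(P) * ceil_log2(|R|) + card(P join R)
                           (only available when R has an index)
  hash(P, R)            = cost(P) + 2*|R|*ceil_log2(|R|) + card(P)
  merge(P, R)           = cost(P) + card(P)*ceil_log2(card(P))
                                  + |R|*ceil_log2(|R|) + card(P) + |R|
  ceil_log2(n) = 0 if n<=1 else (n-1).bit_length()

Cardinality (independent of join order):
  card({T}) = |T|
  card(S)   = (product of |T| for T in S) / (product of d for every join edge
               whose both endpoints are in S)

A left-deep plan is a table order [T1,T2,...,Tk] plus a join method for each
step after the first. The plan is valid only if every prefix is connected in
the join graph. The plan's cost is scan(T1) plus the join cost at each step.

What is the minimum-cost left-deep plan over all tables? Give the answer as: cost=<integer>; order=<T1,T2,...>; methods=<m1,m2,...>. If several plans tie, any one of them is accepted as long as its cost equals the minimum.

Selinger DP (subsets sized 1..n):
  {E}: scan cost=400, card=400
  {B}: scan cost=100, card=100
  {D}: scan cost=40, card=40
  {C}: scan cost=50, card=50
  {A}: scan cost=200, card=200
  {BE}: card=1600; try (B,hash)→2200, (E,nl_idx)→2600, (B,nl_idx)→4800, (E,merge)→4900, (B,merge)→5200, (E,hash)→7400 …(+2); best=2200 via (B,hash)
  {BD}: card=400; try (D,hash)→680, (B,nl_idx)→720, (B,merge)→1120, (D,merge)→1180, (B,hash)→1480, (B,nl)→4040 …(+1); best=680 via (D,hash)
  {CD}: card=250; try (C,nl_idx)→530, (D,hash)→580, (C,merge)→670, (D,merge)→680, (C,hash)→680, (C,nl)→2040 …(+1); best=530 via (C,nl_idx)
  {AC}: card=200; try (C,hash)→1000, (C,nl_idx)→1600, (A,merge)→2200, (C,merge)→2350, (A,hash)→3300, (A,nl)→10050 …(+1); best=1000 via (C,hash)
  {BDE}: card=6400; try (D,hash)→4280, (E,hash)→8280, (E,merge)→8680, (E,nl_idx)→10680, (D,merge)→21680, (D,nl)→66200 …(+1); best=4280 via (D,hash)
  {BCD}: card=2500; try (C,hash)→1680, (B,hash)→2180, (B,merge)→3580, (B,nl_idx)→4780, (C,merge)→5030, (C,nl_idx)→5580 …(+2); best=1680 via (C,hash)
  {ACD}: card=1000; try (D,hash)→1680, (D,merge)→3080, (A,hash)→3980, (A,merge)→4580, (D,nl)→9000, (A,nl)→50530; best=1680 via (D,hash)
  {BCDE}: card=40000; try (C,hash)→11280, (E,hash)→11380, (E,merge)→38180, (E,nl_idx)→64180, (C,nl_idx)→82680, (C,merge)→94230 …(+2); best=11280 via (C,hash)
  {ABCD}: card=10000; try (B,hash)→4080, (A,hash)→7380, (B,merge)→13480, (B,nl_idx)→18680, (A,merge)→35980, (B,nl)→101680 …(+1); best=4080 via (B,hash)
  {ABCDE}: card=160000; try (E,hash)→21280, (A,hash)→54480, (E,merge)→158080, (E,nl_idx)→254080, (A,merge)→693080, (E,nl)→4004080 …(+1); best=21280 via (E,hash)

cost=21280; order=A,C,D,B,E; methods=hash,hash,hash,hash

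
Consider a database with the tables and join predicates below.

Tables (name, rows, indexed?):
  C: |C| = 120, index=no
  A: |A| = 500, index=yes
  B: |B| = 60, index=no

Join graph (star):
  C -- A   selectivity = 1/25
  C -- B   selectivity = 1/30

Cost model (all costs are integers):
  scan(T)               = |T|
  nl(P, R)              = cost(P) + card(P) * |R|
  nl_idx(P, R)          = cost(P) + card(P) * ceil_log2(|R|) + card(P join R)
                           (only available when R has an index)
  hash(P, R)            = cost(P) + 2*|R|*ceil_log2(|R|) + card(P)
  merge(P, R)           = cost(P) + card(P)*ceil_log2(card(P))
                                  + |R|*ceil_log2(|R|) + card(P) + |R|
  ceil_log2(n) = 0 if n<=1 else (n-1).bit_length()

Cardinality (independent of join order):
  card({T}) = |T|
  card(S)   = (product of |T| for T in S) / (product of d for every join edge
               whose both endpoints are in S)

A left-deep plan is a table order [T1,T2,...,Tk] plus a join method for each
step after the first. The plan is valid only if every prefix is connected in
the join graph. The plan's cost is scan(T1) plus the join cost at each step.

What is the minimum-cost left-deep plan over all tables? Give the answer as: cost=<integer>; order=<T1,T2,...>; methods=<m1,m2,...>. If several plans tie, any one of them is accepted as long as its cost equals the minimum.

cost=5800; order=A,C,B; methods=hash,hash

Selinger DP (subsets sized 1..n):
  {C}: scan cost=120, card=120
  {A}: scan cost=500, card=500
  {B}: scan cost=60, card=60
  {AC}: card=2400; try (C,hash)→2680, (A,nl_idx)→3600, (A,merge)→6080, (C,merge)→6460, (A,hash)→9240, (A,nl)→60120 …(+1); best=2680 via (C,hash)
  {BC}: card=240; try (B,hash)→960, (C,merge)→1440, (B,merge)→1500, (C,hash)→1800, (C,nl)→7260, (B,nl)→7320; best=960 via (B,hash)
  {ABC}: card=4800; try (B,hash)→5800, (A,nl_idx)→7920, (A,merge)→8120, (A,hash)→10200, (B,merge)→34300, (A,nl)→120960 …(+1); best=5800 via (B,hash)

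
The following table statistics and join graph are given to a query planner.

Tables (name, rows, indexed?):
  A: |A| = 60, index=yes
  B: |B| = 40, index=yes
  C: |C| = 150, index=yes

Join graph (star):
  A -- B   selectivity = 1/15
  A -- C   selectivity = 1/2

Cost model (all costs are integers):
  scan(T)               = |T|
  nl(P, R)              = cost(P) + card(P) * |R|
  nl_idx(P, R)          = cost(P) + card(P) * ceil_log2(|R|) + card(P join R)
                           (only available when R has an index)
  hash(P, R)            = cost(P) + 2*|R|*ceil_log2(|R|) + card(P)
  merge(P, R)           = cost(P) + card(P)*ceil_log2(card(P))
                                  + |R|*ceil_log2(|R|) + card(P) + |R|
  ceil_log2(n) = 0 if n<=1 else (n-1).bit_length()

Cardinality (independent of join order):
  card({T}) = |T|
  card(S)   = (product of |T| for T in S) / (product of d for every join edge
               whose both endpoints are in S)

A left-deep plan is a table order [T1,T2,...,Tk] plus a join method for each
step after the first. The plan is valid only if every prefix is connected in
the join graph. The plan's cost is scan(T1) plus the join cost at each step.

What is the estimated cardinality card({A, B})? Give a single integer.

Tables in S: A(60), B(40)
Edges inside S: A-B(d=15)
numerator = 60 * 40 = 2400
denominator = 15 = 15
card(S) = 2400 / 15 = 160

160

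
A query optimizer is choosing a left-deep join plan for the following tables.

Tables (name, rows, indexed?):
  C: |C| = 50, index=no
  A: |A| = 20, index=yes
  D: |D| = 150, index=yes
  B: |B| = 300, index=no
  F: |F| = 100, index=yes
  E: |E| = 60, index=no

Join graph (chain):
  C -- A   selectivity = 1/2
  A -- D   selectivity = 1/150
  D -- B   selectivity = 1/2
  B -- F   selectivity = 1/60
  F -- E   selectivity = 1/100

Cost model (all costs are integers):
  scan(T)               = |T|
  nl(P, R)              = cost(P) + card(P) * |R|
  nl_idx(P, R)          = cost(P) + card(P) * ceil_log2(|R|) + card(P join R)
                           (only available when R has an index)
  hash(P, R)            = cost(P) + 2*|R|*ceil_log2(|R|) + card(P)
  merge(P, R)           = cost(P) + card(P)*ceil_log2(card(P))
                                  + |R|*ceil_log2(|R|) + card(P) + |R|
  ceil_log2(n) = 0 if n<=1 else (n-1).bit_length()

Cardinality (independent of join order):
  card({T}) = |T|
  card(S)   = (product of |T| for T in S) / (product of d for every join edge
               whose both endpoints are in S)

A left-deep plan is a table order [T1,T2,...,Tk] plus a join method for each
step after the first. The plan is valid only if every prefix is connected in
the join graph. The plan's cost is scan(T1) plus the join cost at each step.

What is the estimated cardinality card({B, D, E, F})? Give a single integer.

22500

Tables in S: B(300), D(150), E(60), F(100)
Edges inside S: D-B(d=2), B-F(d=60), F-E(d=100)
numerator = 300 * 150 * 60 * 100 = 270000000
denominator = 2 * 60 * 100 = 12000
card(S) = 270000000 / 12000 = 22500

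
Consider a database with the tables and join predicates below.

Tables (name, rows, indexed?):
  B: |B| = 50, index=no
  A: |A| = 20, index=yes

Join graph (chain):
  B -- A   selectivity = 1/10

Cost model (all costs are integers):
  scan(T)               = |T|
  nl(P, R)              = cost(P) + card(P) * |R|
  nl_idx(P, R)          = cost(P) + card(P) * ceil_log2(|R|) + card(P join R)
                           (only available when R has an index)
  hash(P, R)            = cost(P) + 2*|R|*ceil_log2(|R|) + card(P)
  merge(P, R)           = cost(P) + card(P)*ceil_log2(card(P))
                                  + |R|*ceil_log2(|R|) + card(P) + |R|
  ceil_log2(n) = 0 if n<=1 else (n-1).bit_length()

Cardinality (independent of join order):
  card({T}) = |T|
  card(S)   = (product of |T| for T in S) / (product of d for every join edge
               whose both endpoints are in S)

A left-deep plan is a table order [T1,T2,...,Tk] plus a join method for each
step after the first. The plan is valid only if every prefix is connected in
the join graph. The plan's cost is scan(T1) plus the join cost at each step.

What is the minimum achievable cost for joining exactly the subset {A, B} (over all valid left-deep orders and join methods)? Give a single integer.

Selinger DP over subsets of {A,B}:
  {B}: scan cost=50, card=50
  {A}: scan cost=20, card=20
  {AB}: card=100; try (A,hash)→300, (A,nl_idx)→400, (B,merge)→490, (A,merge)→520, (B,hash)→640, (B,nl)→1020 …(+1); best=300 via (A,hash)

300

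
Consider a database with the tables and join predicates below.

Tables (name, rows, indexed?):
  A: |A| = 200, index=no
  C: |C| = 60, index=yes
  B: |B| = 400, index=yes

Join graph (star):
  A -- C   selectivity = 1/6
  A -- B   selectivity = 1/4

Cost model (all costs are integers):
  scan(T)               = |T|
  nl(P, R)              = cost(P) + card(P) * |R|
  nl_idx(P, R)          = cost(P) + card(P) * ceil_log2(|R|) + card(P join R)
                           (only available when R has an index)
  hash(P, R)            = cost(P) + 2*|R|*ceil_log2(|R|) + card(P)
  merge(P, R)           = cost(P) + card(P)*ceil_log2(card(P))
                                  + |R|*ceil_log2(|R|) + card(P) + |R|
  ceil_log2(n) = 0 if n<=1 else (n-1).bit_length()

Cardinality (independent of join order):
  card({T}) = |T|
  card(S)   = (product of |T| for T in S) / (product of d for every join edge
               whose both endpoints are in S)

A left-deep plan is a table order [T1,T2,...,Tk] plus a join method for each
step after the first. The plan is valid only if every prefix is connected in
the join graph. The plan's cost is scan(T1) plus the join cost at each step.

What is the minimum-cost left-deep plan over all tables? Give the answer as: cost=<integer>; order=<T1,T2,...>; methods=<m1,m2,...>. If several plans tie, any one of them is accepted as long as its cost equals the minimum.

Selinger DP (subsets sized 1..n):
  {A}: scan cost=200, card=200
  {C}: scan cost=60, card=60
  {B}: scan cost=400, card=400
  {AC}: card=2000; try (C,hash)→1120, (A,merge)→2280, (C,merge)→2420, (A,hash)→3320, (C,nl_idx)→3400, (A,nl)→12060 …(+1); best=1120 via (C,hash)
  {AB}: card=20000; try (A,hash)→4000, (B,merge)→6000, (A,merge)→6200, (B,hash)→7600, (B,nl_idx)→22000, (B,nl)→80200 …(+1); best=4000 via (A,hash)
  {ABC}: card=200000; try (B,hash)→10320, (C,hash)→24720, (B,merge)→29120, (B,nl_idx)→219120, (C,nl_idx)→324000, (C,merge)→324420 …(+2); best=10320 via (B,hash)

cost=10320; order=A,C,B; methods=hash,hash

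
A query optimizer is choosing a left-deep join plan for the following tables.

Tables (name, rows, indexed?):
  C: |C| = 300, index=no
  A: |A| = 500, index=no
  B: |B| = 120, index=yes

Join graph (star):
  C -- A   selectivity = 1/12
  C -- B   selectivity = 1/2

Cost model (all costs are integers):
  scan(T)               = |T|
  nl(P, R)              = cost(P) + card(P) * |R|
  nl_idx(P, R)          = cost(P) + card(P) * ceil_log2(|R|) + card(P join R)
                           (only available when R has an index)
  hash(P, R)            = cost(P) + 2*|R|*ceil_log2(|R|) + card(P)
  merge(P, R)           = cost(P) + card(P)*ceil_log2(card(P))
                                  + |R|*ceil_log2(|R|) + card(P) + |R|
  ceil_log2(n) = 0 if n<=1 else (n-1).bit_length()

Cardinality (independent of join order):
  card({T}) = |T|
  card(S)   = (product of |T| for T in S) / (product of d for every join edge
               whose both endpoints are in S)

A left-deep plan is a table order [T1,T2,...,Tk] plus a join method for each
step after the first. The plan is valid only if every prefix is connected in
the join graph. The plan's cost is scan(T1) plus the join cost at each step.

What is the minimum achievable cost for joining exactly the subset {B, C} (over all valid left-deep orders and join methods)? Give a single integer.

Selinger DP over subsets of {B,C}:
  {C}: scan cost=300, card=300
  {B}: scan cost=120, card=120
  {BC}: card=18000; try (B,hash)→2280, (C,merge)→4080, (B,merge)→4260, (C,hash)→5640, (B,nl_idx)→20400, (C,nl)→36120 …(+1); best=2280 via (B,hash)

2280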